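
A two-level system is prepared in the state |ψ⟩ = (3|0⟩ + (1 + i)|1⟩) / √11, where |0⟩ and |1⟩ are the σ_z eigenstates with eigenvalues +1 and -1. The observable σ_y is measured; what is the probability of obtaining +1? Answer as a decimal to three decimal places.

0.773

|+y⟩ = (|0⟩ + i|1⟩)/√2, so ⟨+y|ψ⟩ = (4 - i) / (√2·√11).
P = |4 - i|² / 22 = 17/22.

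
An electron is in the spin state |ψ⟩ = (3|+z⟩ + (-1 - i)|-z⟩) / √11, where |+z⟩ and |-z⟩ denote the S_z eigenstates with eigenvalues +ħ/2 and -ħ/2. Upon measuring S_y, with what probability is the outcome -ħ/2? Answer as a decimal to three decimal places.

|-y⟩ = (|+z⟩ - i|-z⟩)/√2, so ⟨-y|ψ⟩ = (4 - i) / (√2·√11).
P = |4 - i|² / 22 = 17/22.

0.773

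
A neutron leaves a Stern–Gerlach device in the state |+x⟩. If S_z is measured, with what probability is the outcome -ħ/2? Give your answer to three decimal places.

0.500

In the S_z basis, |+x⟩ = (|↑⟩ + |↓⟩)/√2 and |-z⟩ = |↓⟩.
|⟨-z|+x⟩|² = 1/2.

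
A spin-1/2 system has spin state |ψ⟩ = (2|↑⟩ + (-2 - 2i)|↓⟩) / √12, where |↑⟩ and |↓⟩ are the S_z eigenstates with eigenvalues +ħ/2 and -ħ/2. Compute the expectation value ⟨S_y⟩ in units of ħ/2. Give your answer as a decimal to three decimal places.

⟨σ_y⟩ = 2 Im(a* b)/(|a|²+|b|²) with a = 2, b = (-2 - 2i).
a* b = (-4 - 4i), so ⟨σ_y⟩ = -8/12.
⟨S_y⟩ = (ħ/2)·⟨σ_y⟩.

-0.667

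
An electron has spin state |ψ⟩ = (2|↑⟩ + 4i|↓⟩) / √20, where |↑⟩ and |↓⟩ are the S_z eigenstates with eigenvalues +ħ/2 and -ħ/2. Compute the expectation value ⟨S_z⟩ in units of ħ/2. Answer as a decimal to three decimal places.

-0.600

⟨σ_z⟩ = |a|² - |b|² divided by |a|²+|b|², with a, b the |↑⟩, |↓⟩ amplitudes.
= (4 - 16)/20 = -12/20.
⟨S_z⟩ = (ħ/2)·⟨σ_z⟩.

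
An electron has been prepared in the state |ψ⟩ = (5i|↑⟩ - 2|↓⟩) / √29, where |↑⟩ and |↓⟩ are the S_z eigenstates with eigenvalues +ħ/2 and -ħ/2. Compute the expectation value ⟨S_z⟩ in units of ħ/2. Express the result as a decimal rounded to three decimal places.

⟨σ_z⟩ = |a|² - |b|² divided by |a|²+|b|², with a, b the |↑⟩, |↓⟩ amplitudes.
= (25 - 4)/29 = 21/29.
⟨S_z⟩ = (ħ/2)·⟨σ_z⟩.

0.724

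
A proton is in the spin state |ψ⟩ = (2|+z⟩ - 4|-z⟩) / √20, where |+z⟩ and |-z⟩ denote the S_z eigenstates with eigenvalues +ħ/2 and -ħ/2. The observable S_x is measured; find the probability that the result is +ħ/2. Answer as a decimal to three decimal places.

0.100

|+x⟩ = (|+z⟩ + |-z⟩)/√2, so ⟨+x|ψ⟩ = (-2) / (√2·√20).
P = |-2|² / 40 = 4/40.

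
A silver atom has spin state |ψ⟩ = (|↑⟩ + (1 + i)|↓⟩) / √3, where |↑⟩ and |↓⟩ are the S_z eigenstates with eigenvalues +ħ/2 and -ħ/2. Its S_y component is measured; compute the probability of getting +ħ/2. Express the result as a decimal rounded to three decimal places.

|+y⟩ = (|↑⟩ + i|↓⟩)/√2, so ⟨+y|ψ⟩ = (2 - i) / (√2·√3).
P = |2 - i|² / 6 = 5/6.

0.833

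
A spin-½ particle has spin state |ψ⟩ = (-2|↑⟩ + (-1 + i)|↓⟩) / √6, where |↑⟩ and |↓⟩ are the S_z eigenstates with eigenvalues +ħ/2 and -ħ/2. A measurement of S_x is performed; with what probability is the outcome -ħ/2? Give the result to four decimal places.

|-x⟩ = (|↑⟩ - |↓⟩)/√2, so ⟨-x|ψ⟩ = (-1 - i) / (√2·√6).
P = |-1 - i|² / 12 = 2/12.

0.1667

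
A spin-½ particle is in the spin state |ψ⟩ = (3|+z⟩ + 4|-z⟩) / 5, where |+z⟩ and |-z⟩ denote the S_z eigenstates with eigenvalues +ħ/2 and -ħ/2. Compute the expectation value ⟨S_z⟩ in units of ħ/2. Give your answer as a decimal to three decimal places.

-0.280

⟨σ_z⟩ = |a|² - |b|² divided by |a|²+|b|², with a, b the |+z⟩, |-z⟩ amplitudes.
= (9 - 16)/25 = -7/25.
⟨S_z⟩ = (ħ/2)·⟨σ_z⟩.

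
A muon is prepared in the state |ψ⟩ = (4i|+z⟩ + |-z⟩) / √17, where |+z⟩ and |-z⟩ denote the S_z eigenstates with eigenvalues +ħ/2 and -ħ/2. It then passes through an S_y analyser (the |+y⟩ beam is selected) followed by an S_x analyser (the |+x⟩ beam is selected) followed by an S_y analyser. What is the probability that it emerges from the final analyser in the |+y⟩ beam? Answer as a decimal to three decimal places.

First analyser (S_y): P(|+y⟩) = |⟨+y|ψ⟩|² = 9/34.
After stage 1 the state is |+y⟩; P(|+x⟩) = |⟨+x|+y⟩|² = 1/2.
After stage 2 the state is |+x⟩; P(|+y⟩) = |⟨+y|+x⟩|² = 1/2.
Joint probability = 9/34 × 1/2 × 1/2 = 0.066.

0.066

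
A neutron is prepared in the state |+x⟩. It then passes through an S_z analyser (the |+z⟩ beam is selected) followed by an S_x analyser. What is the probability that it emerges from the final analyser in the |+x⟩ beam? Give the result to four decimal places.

First analyser (S_z): from |+x⟩, P(|+z⟩) = 1/2.
After stage 1 the state is |+z⟩; P(|+x⟩) = |⟨+x|+z⟩|² = 1/2.
Joint probability = 1/2 × 1/2 = 0.2500.

0.2500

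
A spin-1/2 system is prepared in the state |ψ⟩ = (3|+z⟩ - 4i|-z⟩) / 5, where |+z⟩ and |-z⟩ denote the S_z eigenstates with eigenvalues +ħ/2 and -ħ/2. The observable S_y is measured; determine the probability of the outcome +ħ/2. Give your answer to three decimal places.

0.020

|+y⟩ = (|+z⟩ + i|-z⟩)/√2, so ⟨+y|ψ⟩ = (-1) / (√2·5).
P = |-1|² / 50 = 1/50.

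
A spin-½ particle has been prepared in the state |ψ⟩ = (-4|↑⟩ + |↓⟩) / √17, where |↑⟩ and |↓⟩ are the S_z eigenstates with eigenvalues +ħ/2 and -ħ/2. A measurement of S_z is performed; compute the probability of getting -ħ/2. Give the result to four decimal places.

0.0588

The -ħ/2 outcome corresponds to |↓⟩. Its amplitude in |ψ⟩ is 1/√17.
P = |1|² / 17 = 1/17.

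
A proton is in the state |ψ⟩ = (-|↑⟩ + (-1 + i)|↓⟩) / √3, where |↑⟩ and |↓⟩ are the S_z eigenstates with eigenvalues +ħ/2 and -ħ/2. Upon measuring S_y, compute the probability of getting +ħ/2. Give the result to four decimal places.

|+y⟩ = (|↑⟩ + i|↓⟩)/√2, so ⟨+y|ψ⟩ = (i) / (√2·√3).
P = |i|² / 6 = 1/6.

0.1667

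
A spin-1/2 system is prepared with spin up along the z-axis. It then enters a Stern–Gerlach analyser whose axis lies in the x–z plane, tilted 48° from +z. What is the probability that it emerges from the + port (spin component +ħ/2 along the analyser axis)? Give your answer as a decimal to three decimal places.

For spin-½, the probability of finding spin-up along an axis at angle θ to the initial spin direction is cos²(θ/2); spin-down is sin²(θ/2).
θ = 48°, so P = cos²(24°) ≈ 0.835.

0.835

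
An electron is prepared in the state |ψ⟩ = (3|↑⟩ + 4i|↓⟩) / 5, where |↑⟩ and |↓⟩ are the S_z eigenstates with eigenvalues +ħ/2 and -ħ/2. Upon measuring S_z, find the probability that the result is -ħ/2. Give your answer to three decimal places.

0.640

The -ħ/2 outcome corresponds to |↓⟩. Its amplitude in |ψ⟩ is 4i/5.
P = |4i|² / 25 = 16/25.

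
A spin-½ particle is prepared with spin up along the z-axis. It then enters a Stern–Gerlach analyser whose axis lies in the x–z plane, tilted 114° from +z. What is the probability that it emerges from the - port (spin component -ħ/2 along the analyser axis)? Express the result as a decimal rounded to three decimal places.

For spin-½, the probability of finding spin-up along an axis at angle θ to the initial spin direction is cos²(θ/2); spin-down is sin²(θ/2).
θ = 114°, so P = sin²(57°) ≈ 0.703.

0.703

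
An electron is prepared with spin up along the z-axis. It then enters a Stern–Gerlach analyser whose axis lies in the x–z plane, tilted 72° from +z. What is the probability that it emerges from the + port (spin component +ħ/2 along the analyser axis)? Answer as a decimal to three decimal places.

For spin-½, the probability of finding spin-up along an axis at angle θ to the initial spin direction is cos²(θ/2); spin-down is sin²(θ/2).
θ = 72°, so P = cos²(36°) ≈ 0.655.

0.655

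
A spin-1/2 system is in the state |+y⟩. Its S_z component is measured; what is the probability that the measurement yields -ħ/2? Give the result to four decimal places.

In the S_z basis, |+y⟩ = (|↑⟩ + i|↓⟩)/√2 and |-z⟩ = |↓⟩.
|⟨-z|+y⟩|² = 1/2.

0.5000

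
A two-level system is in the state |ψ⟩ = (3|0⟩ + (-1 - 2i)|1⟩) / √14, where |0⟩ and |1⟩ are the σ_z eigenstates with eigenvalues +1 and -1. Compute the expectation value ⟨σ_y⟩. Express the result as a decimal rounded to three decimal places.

-0.857

⟨σ_y⟩ = 2 Im(a* b)/(|a|²+|b|²) with a = 3, b = (-1 - 2i).
a* b = (-3 - 6i), so ⟨σ_y⟩ = -12/14.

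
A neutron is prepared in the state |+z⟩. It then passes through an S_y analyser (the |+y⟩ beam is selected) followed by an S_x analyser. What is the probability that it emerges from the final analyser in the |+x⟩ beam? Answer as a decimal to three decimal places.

0.250

First analyser (S_y): from |+z⟩, P(|+y⟩) = 1/2.
After stage 1 the state is |+y⟩; P(|+x⟩) = |⟨+x|+y⟩|² = 1/2.
Joint probability = 1/2 × 1/2 = 0.250.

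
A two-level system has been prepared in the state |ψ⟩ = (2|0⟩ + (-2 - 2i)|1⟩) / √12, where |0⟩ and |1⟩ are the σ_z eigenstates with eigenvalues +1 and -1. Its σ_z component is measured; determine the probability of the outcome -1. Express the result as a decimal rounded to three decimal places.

The -1 outcome corresponds to |1⟩. Its amplitude in |ψ⟩ is (-2 - 2i)/√12.
P = |-2 - 2i|² / 12 = 8/12.

0.667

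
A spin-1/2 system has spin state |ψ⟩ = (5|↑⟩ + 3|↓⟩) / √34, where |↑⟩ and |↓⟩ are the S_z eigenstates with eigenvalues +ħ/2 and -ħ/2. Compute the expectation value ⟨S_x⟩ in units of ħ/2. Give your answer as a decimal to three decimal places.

⟨σ_x⟩ = 2 Re(a* b)/(|a|²+|b|²) with a = 5, b = 3.
a* b = 15, so ⟨σ_x⟩ = 30/34.
⟨S_x⟩ = (ħ/2)·⟨σ_x⟩.

0.882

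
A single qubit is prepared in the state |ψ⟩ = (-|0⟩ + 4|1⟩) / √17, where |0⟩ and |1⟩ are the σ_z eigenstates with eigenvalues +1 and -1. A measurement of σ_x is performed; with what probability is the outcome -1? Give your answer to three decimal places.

|-x⟩ = (|0⟩ - |1⟩)/√2, so ⟨-x|ψ⟩ = (-5) / (√2·√17).
P = |-5|² / 34 = 25/34.

0.735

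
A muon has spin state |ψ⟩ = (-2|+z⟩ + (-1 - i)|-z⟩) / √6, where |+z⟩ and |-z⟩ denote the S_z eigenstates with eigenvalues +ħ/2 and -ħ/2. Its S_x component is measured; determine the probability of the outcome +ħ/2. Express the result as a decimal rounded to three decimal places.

|+x⟩ = (|+z⟩ + |-z⟩)/√2, so ⟨+x|ψ⟩ = (-3 - i) / (√2·√6).
P = |-3 - i|² / 12 = 10/12.

0.833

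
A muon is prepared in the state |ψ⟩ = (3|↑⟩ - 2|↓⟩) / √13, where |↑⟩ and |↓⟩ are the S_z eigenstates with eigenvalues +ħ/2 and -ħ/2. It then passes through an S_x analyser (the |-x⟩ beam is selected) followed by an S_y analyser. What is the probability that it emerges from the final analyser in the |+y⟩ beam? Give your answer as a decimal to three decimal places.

First analyser (S_x): P(|-x⟩) = |⟨-x|ψ⟩|² = 25/26.
After stage 1 the state is |-x⟩; P(|+y⟩) = |⟨+y|-x⟩|² = 1/2.
Joint probability = 25/26 × 1/2 = 0.481.

0.481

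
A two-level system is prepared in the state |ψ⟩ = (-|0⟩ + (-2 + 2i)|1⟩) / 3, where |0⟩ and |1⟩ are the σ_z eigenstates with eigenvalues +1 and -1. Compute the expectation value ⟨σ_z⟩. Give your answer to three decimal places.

-0.778

⟨σ_z⟩ = |a|² - |b|² divided by |a|²+|b|², with a, b the |0⟩, |1⟩ amplitudes.
= (1 - 8)/9 = -7/9.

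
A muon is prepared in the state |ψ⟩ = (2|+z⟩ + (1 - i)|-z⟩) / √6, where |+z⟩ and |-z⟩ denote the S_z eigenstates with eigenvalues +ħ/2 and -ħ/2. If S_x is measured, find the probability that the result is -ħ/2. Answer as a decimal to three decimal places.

0.167

|-x⟩ = (|+z⟩ - |-z⟩)/√2, so ⟨-x|ψ⟩ = (1 + i) / (√2·√6).
P = |1 + i|² / 12 = 2/12.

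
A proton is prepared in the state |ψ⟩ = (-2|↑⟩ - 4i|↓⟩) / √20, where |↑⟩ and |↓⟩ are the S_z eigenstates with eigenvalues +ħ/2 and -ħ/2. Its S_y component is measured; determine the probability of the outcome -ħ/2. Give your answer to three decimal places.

0.100

|-y⟩ = (|↑⟩ - i|↓⟩)/√2, so ⟨-y|ψ⟩ = (2) / (√2·√20).
P = |2|² / 40 = 4/40.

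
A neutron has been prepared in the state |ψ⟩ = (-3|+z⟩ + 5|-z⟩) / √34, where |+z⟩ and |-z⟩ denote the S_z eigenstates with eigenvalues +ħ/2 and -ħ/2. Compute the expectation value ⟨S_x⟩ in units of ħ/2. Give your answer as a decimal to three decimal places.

-0.882

⟨σ_x⟩ = 2 Re(a* b)/(|a|²+|b|²) with a = -3, b = 5.
a* b = -15, so ⟨σ_x⟩ = -30/34.
⟨S_x⟩ = (ħ/2)·⟨σ_x⟩.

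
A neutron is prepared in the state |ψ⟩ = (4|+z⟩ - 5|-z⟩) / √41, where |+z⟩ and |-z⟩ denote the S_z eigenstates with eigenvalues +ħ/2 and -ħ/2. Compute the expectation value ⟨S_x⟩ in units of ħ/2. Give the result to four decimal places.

-0.9756

⟨σ_x⟩ = 2 Re(a* b)/(|a|²+|b|²) with a = 4, b = -5.
a* b = -20, so ⟨σ_x⟩ = -40/41.
⟨S_x⟩ = (ħ/2)·⟨σ_x⟩.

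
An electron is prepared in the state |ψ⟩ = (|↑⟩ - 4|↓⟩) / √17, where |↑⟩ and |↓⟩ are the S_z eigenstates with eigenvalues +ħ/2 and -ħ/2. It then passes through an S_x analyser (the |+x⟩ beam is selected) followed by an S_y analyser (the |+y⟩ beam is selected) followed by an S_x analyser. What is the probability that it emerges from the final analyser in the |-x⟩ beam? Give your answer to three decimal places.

First analyser (S_x): P(|+x⟩) = |⟨+x|ψ⟩|² = 9/34.
After stage 1 the state is |+x⟩; P(|+y⟩) = |⟨+y|+x⟩|² = 1/2.
After stage 2 the state is |+y⟩; P(|-x⟩) = |⟨-x|+y⟩|² = 1/2.
Joint probability = 9/34 × 1/2 × 1/2 = 0.066.

0.066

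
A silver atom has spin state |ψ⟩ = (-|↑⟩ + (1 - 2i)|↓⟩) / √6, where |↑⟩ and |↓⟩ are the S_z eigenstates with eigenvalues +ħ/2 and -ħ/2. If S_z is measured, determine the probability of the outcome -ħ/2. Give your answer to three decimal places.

The -ħ/2 outcome corresponds to |↓⟩. Its amplitude in |ψ⟩ is (1 - 2i)/√6.
P = |1 - 2i|² / 6 = 5/6.

0.833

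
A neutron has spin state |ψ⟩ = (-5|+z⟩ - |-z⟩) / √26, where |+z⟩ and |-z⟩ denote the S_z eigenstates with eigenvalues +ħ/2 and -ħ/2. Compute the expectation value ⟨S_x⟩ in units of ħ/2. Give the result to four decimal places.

0.3846

⟨σ_x⟩ = 2 Re(a* b)/(|a|²+|b|²) with a = -5, b = -1.
a* b = 5, so ⟨σ_x⟩ = 10/26.
⟨S_x⟩ = (ħ/2)·⟨σ_x⟩.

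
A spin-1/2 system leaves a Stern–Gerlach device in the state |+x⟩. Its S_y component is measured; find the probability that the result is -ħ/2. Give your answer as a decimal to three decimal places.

0.500

In the S_z basis, |+x⟩ = (|+z⟩ + |-z⟩)/√2 and |-y⟩ = (|+z⟩ - i|-z⟩)/√2.
|⟨-y|+x⟩|² = 1/2.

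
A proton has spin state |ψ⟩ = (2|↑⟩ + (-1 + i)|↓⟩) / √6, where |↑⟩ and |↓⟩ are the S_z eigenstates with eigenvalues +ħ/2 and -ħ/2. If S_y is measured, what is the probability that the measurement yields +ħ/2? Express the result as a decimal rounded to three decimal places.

0.833

|+y⟩ = (|↑⟩ + i|↓⟩)/√2, so ⟨+y|ψ⟩ = (3 + i) / (√2·√6).
P = |3 + i|² / 12 = 10/12.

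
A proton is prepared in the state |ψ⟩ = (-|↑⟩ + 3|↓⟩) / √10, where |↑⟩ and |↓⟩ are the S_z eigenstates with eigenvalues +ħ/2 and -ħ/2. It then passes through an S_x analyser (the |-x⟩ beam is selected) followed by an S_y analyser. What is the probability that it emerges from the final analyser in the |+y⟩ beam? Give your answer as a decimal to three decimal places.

0.400

First analyser (S_x): P(|-x⟩) = |⟨-x|ψ⟩|² = 16/20.
After stage 1 the state is |-x⟩; P(|+y⟩) = |⟨+y|-x⟩|² = 1/2.
Joint probability = 16/20 × 1/2 = 0.400.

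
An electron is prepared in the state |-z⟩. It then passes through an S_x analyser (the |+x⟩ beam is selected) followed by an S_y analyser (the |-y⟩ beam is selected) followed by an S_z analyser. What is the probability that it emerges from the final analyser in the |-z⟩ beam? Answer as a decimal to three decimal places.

0.125

First analyser (S_x): from |-z⟩, P(|+x⟩) = 1/2.
After stage 1 the state is |+x⟩; P(|-y⟩) = |⟨-y|+x⟩|² = 1/2.
After stage 2 the state is |-y⟩; P(|-z⟩) = |⟨-z|-y⟩|² = 1/2.
Joint probability = 1/2 × 1/2 × 1/2 = 0.125.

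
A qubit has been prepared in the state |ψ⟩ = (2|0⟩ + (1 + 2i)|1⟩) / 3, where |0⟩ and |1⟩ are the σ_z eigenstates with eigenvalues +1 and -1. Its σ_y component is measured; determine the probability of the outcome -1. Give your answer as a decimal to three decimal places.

|-y⟩ = (|0⟩ - i|1⟩)/√2, so ⟨-y|ψ⟩ = (i) / (√2·3).
P = |i|² / 18 = 1/18.

0.056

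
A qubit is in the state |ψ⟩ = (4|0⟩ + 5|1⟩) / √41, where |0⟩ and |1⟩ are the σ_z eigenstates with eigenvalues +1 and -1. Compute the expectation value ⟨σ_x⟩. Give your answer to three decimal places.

⟨σ_x⟩ = 2 Re(a* b)/(|a|²+|b|²) with a = 4, b = 5.
a* b = 20, so ⟨σ_x⟩ = 40/41.

0.976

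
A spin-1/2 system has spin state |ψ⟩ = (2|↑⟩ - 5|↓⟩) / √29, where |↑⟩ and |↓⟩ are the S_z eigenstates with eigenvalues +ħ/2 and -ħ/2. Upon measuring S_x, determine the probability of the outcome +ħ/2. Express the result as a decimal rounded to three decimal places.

0.155

|+x⟩ = (|↑⟩ + |↓⟩)/√2, so ⟨+x|ψ⟩ = (-3) / (√2·√29).
P = |-3|² / 58 = 9/58.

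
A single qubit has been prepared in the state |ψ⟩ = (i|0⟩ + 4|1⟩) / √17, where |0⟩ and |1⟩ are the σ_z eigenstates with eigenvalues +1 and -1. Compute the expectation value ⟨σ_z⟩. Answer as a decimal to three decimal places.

⟨σ_z⟩ = |a|² - |b|² divided by |a|²+|b|², with a, b the |0⟩, |1⟩ amplitudes.
= (1 - 16)/17 = -15/17.

-0.882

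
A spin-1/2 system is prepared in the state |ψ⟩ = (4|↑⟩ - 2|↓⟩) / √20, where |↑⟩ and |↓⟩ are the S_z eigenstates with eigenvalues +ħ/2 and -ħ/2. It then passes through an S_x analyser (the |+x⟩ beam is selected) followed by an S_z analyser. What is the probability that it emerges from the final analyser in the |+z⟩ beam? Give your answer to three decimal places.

First analyser (S_x): P(|+x⟩) = |⟨+x|ψ⟩|² = 4/40.
After stage 1 the state is |+x⟩; P(|+z⟩) = |⟨+z|+x⟩|² = 1/2.
Joint probability = 4/40 × 1/2 = 0.050.

0.050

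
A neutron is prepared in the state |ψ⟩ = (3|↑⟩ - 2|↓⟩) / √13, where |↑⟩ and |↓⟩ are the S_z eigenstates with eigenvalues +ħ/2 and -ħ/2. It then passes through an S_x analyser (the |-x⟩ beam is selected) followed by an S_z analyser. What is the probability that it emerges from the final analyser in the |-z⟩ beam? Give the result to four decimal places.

0.4808

First analyser (S_x): P(|-x⟩) = |⟨-x|ψ⟩|² = 25/26.
After stage 1 the state is |-x⟩; P(|-z⟩) = |⟨-z|-x⟩|² = 1/2.
Joint probability = 25/26 × 1/2 = 0.4808.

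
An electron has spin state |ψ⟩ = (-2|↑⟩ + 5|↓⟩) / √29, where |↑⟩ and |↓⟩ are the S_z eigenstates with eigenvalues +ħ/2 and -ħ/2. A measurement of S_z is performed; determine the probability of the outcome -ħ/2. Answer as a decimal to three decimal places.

The -ħ/2 outcome corresponds to |↓⟩. Its amplitude in |ψ⟩ is 5/√29.
P = |5|² / 29 = 25/29.

0.862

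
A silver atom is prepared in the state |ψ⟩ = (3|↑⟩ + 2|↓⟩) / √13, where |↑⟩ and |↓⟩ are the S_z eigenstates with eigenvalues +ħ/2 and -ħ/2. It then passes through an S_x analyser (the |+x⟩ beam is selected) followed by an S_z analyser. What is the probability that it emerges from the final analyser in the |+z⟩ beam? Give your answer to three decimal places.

0.481

First analyser (S_x): P(|+x⟩) = |⟨+x|ψ⟩|² = 25/26.
After stage 1 the state is |+x⟩; P(|+z⟩) = |⟨+z|+x⟩|² = 1/2.
Joint probability = 25/26 × 1/2 = 0.481.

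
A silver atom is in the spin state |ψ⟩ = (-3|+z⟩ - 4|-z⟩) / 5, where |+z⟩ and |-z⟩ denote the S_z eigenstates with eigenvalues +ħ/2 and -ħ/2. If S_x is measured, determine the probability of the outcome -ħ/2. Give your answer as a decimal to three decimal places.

|-x⟩ = (|+z⟩ - |-z⟩)/√2, so ⟨-x|ψ⟩ = (1) / (√2·5).
P = |1|² / 50 = 1/50.

0.020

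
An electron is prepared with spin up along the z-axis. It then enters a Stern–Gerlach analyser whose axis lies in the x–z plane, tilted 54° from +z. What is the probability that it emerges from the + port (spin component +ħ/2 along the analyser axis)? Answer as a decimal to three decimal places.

0.794

For spin-½, the probability of finding spin-up along an axis at angle θ to the initial spin direction is cos²(θ/2); spin-down is sin²(θ/2).
θ = 54°, so P = cos²(27°) ≈ 0.794.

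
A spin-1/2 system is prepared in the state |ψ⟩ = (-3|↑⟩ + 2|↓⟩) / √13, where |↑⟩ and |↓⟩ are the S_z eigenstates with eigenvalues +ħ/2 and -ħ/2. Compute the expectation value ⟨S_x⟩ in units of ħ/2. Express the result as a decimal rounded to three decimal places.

⟨σ_x⟩ = 2 Re(a* b)/(|a|²+|b|²) with a = -3, b = 2.
a* b = -6, so ⟨σ_x⟩ = -12/13.
⟨S_x⟩ = (ħ/2)·⟨σ_x⟩.

-0.923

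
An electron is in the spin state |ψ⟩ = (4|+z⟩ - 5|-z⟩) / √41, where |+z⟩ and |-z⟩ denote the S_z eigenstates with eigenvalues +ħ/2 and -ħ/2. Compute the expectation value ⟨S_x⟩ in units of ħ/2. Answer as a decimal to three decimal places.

-0.976

⟨σ_x⟩ = 2 Re(a* b)/(|a|²+|b|²) with a = 4, b = -5.
a* b = -20, so ⟨σ_x⟩ = -40/41.
⟨S_x⟩ = (ħ/2)·⟨σ_x⟩.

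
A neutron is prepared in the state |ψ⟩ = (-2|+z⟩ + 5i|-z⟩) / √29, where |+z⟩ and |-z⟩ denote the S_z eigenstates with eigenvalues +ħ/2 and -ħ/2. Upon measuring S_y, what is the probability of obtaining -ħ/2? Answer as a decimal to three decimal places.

|-y⟩ = (|+z⟩ - i|-z⟩)/√2, so ⟨-y|ψ⟩ = (-7) / (√2·√29).
P = |-7|² / 58 = 49/58.

0.845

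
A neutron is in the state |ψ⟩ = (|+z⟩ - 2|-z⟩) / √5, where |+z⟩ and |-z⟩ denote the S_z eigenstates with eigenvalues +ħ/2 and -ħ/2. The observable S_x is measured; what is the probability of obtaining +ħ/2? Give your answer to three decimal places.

0.100

|+x⟩ = (|+z⟩ + |-z⟩)/√2, so ⟨+x|ψ⟩ = (-1) / (√2·√5).
P = |-1|² / 10 = 1/10.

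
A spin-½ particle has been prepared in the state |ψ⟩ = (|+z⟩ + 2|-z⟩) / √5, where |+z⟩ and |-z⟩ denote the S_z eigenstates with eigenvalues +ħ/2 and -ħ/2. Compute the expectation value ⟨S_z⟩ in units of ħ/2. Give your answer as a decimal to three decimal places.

⟨σ_z⟩ = |a|² - |b|² divided by |a|²+|b|², with a, b the |+z⟩, |-z⟩ amplitudes.
= (1 - 4)/5 = -3/5.
⟨S_z⟩ = (ħ/2)·⟨σ_z⟩.

-0.600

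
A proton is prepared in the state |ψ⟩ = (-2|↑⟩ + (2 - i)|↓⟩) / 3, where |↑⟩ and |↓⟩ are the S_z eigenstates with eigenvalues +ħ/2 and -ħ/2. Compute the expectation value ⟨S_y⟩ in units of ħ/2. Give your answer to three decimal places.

0.444

⟨σ_y⟩ = 2 Im(a* b)/(|a|²+|b|²) with a = -2, b = (2 - i).
a* b = (-4 + 2i), so ⟨σ_y⟩ = 4/9.
⟨S_y⟩ = (ħ/2)·⟨σ_y⟩.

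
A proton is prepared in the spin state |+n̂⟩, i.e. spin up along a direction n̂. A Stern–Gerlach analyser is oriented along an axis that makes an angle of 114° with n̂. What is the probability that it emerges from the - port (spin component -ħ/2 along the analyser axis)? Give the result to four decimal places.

0.7034

For spin-½, the probability of finding spin-up along an axis at angle θ to the initial spin direction is cos²(θ/2); spin-down is sin²(θ/2).
θ = 114°, so P = sin²(57°) ≈ 0.7034.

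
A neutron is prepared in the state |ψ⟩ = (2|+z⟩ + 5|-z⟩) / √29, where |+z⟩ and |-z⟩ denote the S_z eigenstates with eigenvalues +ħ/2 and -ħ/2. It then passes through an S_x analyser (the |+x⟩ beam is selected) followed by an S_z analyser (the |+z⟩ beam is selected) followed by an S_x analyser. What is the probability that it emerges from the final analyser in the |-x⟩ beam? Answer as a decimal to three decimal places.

0.211

First analyser (S_x): P(|+x⟩) = |⟨+x|ψ⟩|² = 49/58.
After stage 1 the state is |+x⟩; P(|+z⟩) = |⟨+z|+x⟩|² = 1/2.
After stage 2 the state is |+z⟩; P(|-x⟩) = |⟨-x|+z⟩|² = 1/2.
Joint probability = 49/58 × 1/2 × 1/2 = 0.211.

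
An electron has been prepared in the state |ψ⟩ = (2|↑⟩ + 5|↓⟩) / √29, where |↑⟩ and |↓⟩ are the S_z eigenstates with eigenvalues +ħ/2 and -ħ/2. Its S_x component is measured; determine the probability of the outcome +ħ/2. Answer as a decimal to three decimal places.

|+x⟩ = (|↑⟩ + |↓⟩)/√2, so ⟨+x|ψ⟩ = (7) / (√2·√29).
P = |7|² / 58 = 49/58.

0.845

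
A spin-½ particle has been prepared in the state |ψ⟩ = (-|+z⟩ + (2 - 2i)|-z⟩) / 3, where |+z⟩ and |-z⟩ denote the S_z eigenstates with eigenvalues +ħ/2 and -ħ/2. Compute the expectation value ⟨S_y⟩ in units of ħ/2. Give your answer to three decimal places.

⟨σ_y⟩ = 2 Im(a* b)/(|a|²+|b|²) with a = -1, b = (2 - 2i).
a* b = (-2 + 2i), so ⟨σ_y⟩ = 4/9.
⟨S_y⟩ = (ħ/2)·⟨σ_y⟩.

0.444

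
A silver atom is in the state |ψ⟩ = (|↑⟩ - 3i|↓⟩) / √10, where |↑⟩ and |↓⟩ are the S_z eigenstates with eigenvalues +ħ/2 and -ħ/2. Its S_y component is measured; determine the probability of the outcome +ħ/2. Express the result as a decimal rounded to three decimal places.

|+y⟩ = (|↑⟩ + i|↓⟩)/√2, so ⟨+y|ψ⟩ = (-2) / (√2·√10).
P = |-2|² / 20 = 4/20.

0.200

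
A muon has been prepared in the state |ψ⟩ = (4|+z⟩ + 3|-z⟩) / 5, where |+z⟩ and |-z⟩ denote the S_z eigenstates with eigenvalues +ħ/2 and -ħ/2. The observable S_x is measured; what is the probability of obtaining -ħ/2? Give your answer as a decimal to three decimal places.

0.020

|-x⟩ = (|+z⟩ - |-z⟩)/√2, so ⟨-x|ψ⟩ = (1) / (√2·5).
P = |1|² / 50 = 1/50.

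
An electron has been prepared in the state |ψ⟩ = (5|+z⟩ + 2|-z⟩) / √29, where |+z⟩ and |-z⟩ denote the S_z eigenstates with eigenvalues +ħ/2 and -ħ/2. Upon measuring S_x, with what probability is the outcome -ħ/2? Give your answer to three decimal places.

|-x⟩ = (|+z⟩ - |-z⟩)/√2, so ⟨-x|ψ⟩ = (3) / (√2·√29).
P = |3|² / 58 = 9/58.

0.155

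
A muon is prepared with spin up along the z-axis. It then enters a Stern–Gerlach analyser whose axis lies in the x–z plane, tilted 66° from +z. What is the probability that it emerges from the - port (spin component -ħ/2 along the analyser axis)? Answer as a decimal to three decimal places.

0.297

For spin-½, the probability of finding spin-up along an axis at angle θ to the initial spin direction is cos²(θ/2); spin-down is sin²(θ/2).
θ = 66°, so P = sin²(33°) ≈ 0.297.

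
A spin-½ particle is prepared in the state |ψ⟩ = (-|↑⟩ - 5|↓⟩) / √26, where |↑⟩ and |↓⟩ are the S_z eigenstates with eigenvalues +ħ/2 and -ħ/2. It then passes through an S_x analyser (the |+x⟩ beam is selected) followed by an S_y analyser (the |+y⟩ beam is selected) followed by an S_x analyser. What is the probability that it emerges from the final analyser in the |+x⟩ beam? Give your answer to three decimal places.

0.173

First analyser (S_x): P(|+x⟩) = |⟨+x|ψ⟩|² = 36/52.
After stage 1 the state is |+x⟩; P(|+y⟩) = |⟨+y|+x⟩|² = 1/2.
After stage 2 the state is |+y⟩; P(|+x⟩) = |⟨+x|+y⟩|² = 1/2.
Joint probability = 36/52 × 1/2 × 1/2 = 0.173.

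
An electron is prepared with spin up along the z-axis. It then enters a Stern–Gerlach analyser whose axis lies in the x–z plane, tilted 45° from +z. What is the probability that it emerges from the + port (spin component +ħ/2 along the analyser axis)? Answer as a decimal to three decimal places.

For spin-½, the probability of finding spin-up along an axis at angle θ to the initial spin direction is cos²(θ/2); spin-down is sin²(θ/2).
θ = 45°, so P = cos²(22.5°) ≈ 0.854.

0.854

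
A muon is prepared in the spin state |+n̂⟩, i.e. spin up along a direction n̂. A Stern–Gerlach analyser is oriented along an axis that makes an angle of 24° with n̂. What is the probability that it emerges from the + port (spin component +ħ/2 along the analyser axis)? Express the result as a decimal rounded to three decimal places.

0.957

For spin-½, the probability of finding spin-up along an axis at angle θ to the initial spin direction is cos²(θ/2); spin-down is sin²(θ/2).
θ = 24°, so P = cos²(12°) ≈ 0.957.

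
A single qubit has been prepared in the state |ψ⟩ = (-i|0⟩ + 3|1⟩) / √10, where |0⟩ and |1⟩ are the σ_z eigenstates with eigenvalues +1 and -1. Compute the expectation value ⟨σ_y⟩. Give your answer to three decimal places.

⟨σ_y⟩ = 2 Im(a* b)/(|a|²+|b|²) with a = -i, b = 3.
a* b = 3i, so ⟨σ_y⟩ = 6/10.

0.600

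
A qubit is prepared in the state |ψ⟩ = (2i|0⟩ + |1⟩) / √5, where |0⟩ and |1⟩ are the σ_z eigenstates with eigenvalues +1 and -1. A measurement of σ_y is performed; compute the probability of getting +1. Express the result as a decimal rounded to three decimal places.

|+y⟩ = (|0⟩ + i|1⟩)/√2, so ⟨+y|ψ⟩ = (i) / (√2·√5).
P = |i|² / 10 = 1/10.

0.100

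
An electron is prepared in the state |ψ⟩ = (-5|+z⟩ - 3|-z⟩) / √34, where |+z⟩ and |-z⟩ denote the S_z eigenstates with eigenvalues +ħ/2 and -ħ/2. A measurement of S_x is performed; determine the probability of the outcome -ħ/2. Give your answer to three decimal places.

0.059

|-x⟩ = (|+z⟩ - |-z⟩)/√2, so ⟨-x|ψ⟩ = (-2) / (√2·√34).
P = |-2|² / 68 = 4/68.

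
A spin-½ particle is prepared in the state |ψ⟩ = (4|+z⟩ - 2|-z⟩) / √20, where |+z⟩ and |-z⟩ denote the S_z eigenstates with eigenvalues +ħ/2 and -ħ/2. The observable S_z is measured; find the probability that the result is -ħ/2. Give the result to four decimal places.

The -ħ/2 outcome corresponds to |-z⟩. Its amplitude in |ψ⟩ is -2/√20.
P = |-2|² / 20 = 4/20.

0.2000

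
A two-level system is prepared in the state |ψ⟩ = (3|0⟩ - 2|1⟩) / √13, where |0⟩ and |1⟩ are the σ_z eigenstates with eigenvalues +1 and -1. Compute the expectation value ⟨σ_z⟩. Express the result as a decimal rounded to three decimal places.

⟨σ_z⟩ = |a|² - |b|² divided by |a|²+|b|², with a, b the |0⟩, |1⟩ amplitudes.
= (9 - 4)/13 = 5/13.

0.385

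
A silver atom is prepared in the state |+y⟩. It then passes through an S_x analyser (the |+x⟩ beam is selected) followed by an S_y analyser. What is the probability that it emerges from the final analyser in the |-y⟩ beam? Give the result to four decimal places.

0.2500

First analyser (S_x): from |+y⟩, P(|+x⟩) = 1/2.
After stage 1 the state is |+x⟩; P(|-y⟩) = |⟨-y|+x⟩|² = 1/2.
Joint probability = 1/2 × 1/2 = 0.2500.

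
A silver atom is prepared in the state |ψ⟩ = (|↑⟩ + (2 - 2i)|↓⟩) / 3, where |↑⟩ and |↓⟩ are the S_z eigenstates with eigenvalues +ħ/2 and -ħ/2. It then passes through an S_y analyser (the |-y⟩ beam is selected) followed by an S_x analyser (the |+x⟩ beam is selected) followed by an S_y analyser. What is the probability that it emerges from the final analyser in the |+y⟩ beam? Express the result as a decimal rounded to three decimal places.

0.181

First analyser (S_y): P(|-y⟩) = |⟨-y|ψ⟩|² = 13/18.
After stage 1 the state is |-y⟩; P(|+x⟩) = |⟨+x|-y⟩|² = 1/2.
After stage 2 the state is |+x⟩; P(|+y⟩) = |⟨+y|+x⟩|² = 1/2.
Joint probability = 13/18 × 1/2 × 1/2 = 0.181.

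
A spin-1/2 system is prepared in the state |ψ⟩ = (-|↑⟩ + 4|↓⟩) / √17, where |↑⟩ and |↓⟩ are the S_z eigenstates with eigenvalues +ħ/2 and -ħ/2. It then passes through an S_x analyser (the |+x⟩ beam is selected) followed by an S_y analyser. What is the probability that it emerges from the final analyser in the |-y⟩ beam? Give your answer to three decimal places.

First analyser (S_x): P(|+x⟩) = |⟨+x|ψ⟩|² = 9/34.
After stage 1 the state is |+x⟩; P(|-y⟩) = |⟨-y|+x⟩|² = 1/2.
Joint probability = 9/34 × 1/2 = 0.132.

0.132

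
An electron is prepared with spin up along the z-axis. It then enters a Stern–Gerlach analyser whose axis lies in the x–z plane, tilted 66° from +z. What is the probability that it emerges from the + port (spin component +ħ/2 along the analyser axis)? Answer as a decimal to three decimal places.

0.703

For spin-½, the probability of finding spin-up along an axis at angle θ to the initial spin direction is cos²(θ/2); spin-down is sin²(θ/2).
θ = 66°, so P = cos²(33°) ≈ 0.703.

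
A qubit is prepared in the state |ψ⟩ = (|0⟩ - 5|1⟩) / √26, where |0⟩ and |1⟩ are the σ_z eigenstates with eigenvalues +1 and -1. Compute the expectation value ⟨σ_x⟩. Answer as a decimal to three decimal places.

-0.385

⟨σ_x⟩ = 2 Re(a* b)/(|a|²+|b|²) with a = 1, b = -5.
a* b = -5, so ⟨σ_x⟩ = -10/26.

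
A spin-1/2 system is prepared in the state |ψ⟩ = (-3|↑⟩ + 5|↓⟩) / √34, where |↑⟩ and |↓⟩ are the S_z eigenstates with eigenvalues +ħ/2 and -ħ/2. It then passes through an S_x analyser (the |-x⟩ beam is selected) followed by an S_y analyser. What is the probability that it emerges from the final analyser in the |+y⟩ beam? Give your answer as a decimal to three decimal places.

0.471

First analyser (S_x): P(|-x⟩) = |⟨-x|ψ⟩|² = 64/68.
After stage 1 the state is |-x⟩; P(|+y⟩) = |⟨+y|-x⟩|² = 1/2.
Joint probability = 64/68 × 1/2 = 0.471.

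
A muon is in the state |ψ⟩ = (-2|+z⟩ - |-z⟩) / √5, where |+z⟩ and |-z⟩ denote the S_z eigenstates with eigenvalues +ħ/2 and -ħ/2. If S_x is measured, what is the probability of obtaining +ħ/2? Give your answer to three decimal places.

|+x⟩ = (|+z⟩ + |-z⟩)/√2, so ⟨+x|ψ⟩ = (-3) / (√2·√5).
P = |-3|² / 10 = 9/10.

0.900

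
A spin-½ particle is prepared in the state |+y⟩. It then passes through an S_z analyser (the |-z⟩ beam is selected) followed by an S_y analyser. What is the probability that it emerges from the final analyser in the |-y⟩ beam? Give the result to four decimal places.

0.2500

First analyser (S_z): from |+y⟩, P(|-z⟩) = 1/2.
After stage 1 the state is |-z⟩; P(|-y⟩) = |⟨-y|-z⟩|² = 1/2.
Joint probability = 1/2 × 1/2 = 0.2500.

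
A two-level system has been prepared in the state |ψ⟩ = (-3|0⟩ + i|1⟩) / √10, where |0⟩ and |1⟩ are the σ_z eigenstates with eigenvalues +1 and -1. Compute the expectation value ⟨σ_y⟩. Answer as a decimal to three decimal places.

-0.600

⟨σ_y⟩ = 2 Im(a* b)/(|a|²+|b|²) with a = -3, b = i.
a* b = -3i, so ⟨σ_y⟩ = -6/10.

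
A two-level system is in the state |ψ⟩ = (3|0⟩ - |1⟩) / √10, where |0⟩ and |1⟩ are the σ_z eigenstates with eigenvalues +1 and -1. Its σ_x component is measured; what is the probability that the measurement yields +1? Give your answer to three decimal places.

0.200

|+x⟩ = (|0⟩ + |1⟩)/√2, so ⟨+x|ψ⟩ = (2) / (√2·√10).
P = |2|² / 20 = 4/20.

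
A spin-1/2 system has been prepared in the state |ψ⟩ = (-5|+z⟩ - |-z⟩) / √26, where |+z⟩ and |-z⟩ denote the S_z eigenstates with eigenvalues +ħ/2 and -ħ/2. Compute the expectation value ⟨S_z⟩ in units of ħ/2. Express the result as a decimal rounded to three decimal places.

⟨σ_z⟩ = |a|² - |b|² divided by |a|²+|b|², with a, b the |+z⟩, |-z⟩ amplitudes.
= (25 - 1)/26 = 24/26.
⟨S_z⟩ = (ħ/2)·⟨σ_z⟩.

0.923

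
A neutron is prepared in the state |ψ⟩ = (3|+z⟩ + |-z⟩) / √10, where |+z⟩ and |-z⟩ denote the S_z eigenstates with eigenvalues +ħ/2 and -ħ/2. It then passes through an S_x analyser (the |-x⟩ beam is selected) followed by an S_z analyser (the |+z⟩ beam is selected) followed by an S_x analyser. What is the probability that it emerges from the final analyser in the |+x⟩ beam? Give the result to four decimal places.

0.0500

First analyser (S_x): P(|-x⟩) = |⟨-x|ψ⟩|² = 4/20.
After stage 1 the state is |-x⟩; P(|+z⟩) = |⟨+z|-x⟩|² = 1/2.
After stage 2 the state is |+z⟩; P(|+x⟩) = |⟨+x|+z⟩|² = 1/2.
Joint probability = 4/20 × 1/2 × 1/2 = 0.0500.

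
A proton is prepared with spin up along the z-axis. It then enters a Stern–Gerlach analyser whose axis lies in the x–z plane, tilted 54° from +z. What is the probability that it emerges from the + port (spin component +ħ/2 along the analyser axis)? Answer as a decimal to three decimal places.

0.794

For spin-½, the probability of finding spin-up along an axis at angle θ to the initial spin direction is cos²(θ/2); spin-down is sin²(θ/2).
θ = 54°, so P = cos²(27°) ≈ 0.794.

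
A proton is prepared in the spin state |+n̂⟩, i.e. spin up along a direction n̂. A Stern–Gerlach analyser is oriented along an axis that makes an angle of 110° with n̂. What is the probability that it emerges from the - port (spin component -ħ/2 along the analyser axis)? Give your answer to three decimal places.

For spin-½, the probability of finding spin-up along an axis at angle θ to the initial spin direction is cos²(θ/2); spin-down is sin²(θ/2).
θ = 110°, so P = sin²(55°) ≈ 0.671.

0.671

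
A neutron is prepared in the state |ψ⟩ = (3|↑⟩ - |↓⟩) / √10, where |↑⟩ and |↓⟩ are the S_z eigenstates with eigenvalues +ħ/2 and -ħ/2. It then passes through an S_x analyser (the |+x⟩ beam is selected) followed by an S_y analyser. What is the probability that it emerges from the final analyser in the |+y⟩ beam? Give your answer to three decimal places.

0.100

First analyser (S_x): P(|+x⟩) = |⟨+x|ψ⟩|² = 4/20.
After stage 1 the state is |+x⟩; P(|+y⟩) = |⟨+y|+x⟩|² = 1/2.
Joint probability = 4/20 × 1/2 = 0.100.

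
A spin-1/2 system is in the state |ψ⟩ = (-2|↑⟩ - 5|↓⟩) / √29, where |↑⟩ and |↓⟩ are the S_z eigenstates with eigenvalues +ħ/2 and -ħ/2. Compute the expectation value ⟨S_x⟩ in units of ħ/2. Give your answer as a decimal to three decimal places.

0.690

⟨σ_x⟩ = 2 Re(a* b)/(|a|²+|b|²) with a = -2, b = -5.
a* b = 10, so ⟨σ_x⟩ = 20/29.
⟨S_x⟩ = (ħ/2)·⟨σ_x⟩.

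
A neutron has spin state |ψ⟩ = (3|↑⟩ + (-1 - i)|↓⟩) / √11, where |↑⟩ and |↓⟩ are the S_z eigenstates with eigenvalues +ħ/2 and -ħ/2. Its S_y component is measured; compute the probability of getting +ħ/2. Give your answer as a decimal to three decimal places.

|+y⟩ = (|↑⟩ + i|↓⟩)/√2, so ⟨+y|ψ⟩ = (2 + i) / (√2·√11).
P = |2 + i|² / 22 = 5/22.

0.227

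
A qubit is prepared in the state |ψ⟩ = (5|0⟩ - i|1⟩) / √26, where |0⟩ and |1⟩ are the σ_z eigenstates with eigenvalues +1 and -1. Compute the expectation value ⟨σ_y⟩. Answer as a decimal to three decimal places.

⟨σ_y⟩ = 2 Im(a* b)/(|a|²+|b|²) with a = 5, b = -i.
a* b = -5i, so ⟨σ_y⟩ = -10/26.

-0.385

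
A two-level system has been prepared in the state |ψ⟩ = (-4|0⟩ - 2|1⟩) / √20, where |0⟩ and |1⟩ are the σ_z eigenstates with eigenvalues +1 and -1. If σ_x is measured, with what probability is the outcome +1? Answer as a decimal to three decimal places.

0.900

|+x⟩ = (|0⟩ + |1⟩)/√2, so ⟨+x|ψ⟩ = (-6) / (√2·√20).
P = |-6|² / 40 = 36/40.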